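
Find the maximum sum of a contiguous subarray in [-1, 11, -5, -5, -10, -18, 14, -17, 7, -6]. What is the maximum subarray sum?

Using Kadane's algorithm on [-1, 11, -5, -5, -10, -18, 14, -17, 7, -6]:

Scanning through the array:
Position 1 (value 11): max_ending_here = 11, max_so_far = 11
Position 2 (value -5): max_ending_here = 6, max_so_far = 11
Position 3 (value -5): max_ending_here = 1, max_so_far = 11
Position 4 (value -10): max_ending_here = -9, max_so_far = 11
Position 5 (value -18): max_ending_here = -18, max_so_far = 11
Position 6 (value 14): max_ending_here = 14, max_so_far = 14
Position 7 (value -17): max_ending_here = -3, max_so_far = 14
Position 8 (value 7): max_ending_here = 7, max_so_far = 14
Position 9 (value -6): max_ending_here = 1, max_so_far = 14

Maximum subarray: [14]
Maximum sum: 14

The maximum subarray is [14] with sum 14. This subarray runs from index 6 to index 6.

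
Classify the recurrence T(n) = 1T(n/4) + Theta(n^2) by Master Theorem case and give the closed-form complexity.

Master Theorem for T(n) = 1T(n/4) + O(n^2):

a = 1, b = 4, c = 2
log_b(a) = log_4(1) = 0.0000

Case 3: c = 2 > log_4(1) = 0.0000
T(n) = O(n^2) = O(n^2)

For T(n) = 1T(n/4) + O(n^2): log_4(1) = 0.0000. This is Case 3 of the Master Theorem (c > log_b(a), work dominated by root), giving O(n^2).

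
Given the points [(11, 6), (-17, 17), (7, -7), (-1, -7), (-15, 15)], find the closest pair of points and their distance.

Computing all pairwise distances among 5 points:

d((11, 6), (-17, 17)) = 30.0832
d((11, 6), (7, -7)) = 13.6015
d((11, 6), (-1, -7)) = 17.6918
d((11, 6), (-15, 15)) = 27.5136
d((-17, 17), (7, -7)) = 33.9411
d((-17, 17), (-1, -7)) = 28.8444
d((-17, 17), (-15, 15)) = 2.8284 <-- minimum
d((7, -7), (-1, -7)) = 8.0
d((7, -7), (-15, 15)) = 31.1127
d((-1, -7), (-15, 15)) = 26.0768

Closest pair: (-17, 17) and (-15, 15) with distance 2.8284

The closest pair is (-17, 17) and (-15, 15) with Euclidean distance 2.8284. For 5 points, brute-force pairwise comparison is shown above. For large n, the divide-and-conquer algorithm (sort by x, recurse on halves, check the dividing strip) achieves O(n log n).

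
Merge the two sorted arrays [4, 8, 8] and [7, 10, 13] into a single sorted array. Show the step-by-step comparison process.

Merging process:

Compare 4 vs 7: take 4 from left. Merged: [4]
Compare 8 vs 7: take 7 from right. Merged: [4, 7]
Compare 8 vs 10: take 8 from left. Merged: [4, 7, 8]
Compare 8 vs 10: take 8 from left. Merged: [4, 7, 8, 8]
Append remaining from right: [10, 13]. Merged: [4, 7, 8, 8, 10, 13]

Final merged array: [4, 7, 8, 8, 10, 13]
Total comparisons: 4

The merged array is [4, 7, 8, 8, 10, 13], requiring 4 comparisons. The merge step runs in O(n) time where n is the total number of elements.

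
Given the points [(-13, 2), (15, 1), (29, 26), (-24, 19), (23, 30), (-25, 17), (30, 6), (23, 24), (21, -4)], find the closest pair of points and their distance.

Computing all pairwise distances among 9 points:

d((-13, 2), (15, 1)) = 28.0179
d((-13, 2), (29, 26)) = 48.3735
d((-13, 2), (-24, 19)) = 20.2485
d((-13, 2), (23, 30)) = 45.607
d((-13, 2), (-25, 17)) = 19.2094
d((-13, 2), (30, 6)) = 43.1856
d((-13, 2), (23, 24)) = 42.19
d((-13, 2), (21, -4)) = 34.5254
d((15, 1), (29, 26)) = 28.6531
d((15, 1), (-24, 19)) = 42.9535
d((15, 1), (23, 30)) = 30.0832
d((15, 1), (-25, 17)) = 43.0813
d((15, 1), (30, 6)) = 15.8114
d((15, 1), (23, 24)) = 24.3516
d((15, 1), (21, -4)) = 7.8102
d((29, 26), (-24, 19)) = 53.4603
d((29, 26), (23, 30)) = 7.2111
d((29, 26), (-25, 17)) = 54.7449
d((29, 26), (30, 6)) = 20.025
d((29, 26), (23, 24)) = 6.3246
d((29, 26), (21, -4)) = 31.0483
d((-24, 19), (23, 30)) = 48.2701
d((-24, 19), (-25, 17)) = 2.2361 <-- minimum
d((-24, 19), (30, 6)) = 55.5428
d((-24, 19), (23, 24)) = 47.2652
d((-24, 19), (21, -4)) = 50.5371
d((23, 30), (-25, 17)) = 49.7293
d((23, 30), (30, 6)) = 25.0
d((23, 30), (23, 24)) = 6.0
d((23, 30), (21, -4)) = 34.0588
d((-25, 17), (30, 6)) = 56.0892
d((-25, 17), (23, 24)) = 48.5077
d((-25, 17), (21, -4)) = 50.5668
d((30, 6), (23, 24)) = 19.3132
d((30, 6), (21, -4)) = 13.4536
d((23, 24), (21, -4)) = 28.0713

Closest pair: (-24, 19) and (-25, 17) with distance 2.2361

The closest pair is (-24, 19) and (-25, 17) with Euclidean distance 2.2361. For 9 points, brute-force pairwise comparison is shown above. For large n, the divide-and-conquer algorithm (sort by x, recurse on halves, check the dividing strip) achieves O(n log n).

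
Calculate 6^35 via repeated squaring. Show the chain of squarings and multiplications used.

Computing 6^35 by squaring (build up from 6^1; each line after the first costs one multiplication):

6^1 = 6
6^2 = (6^1)^2 = 6^2 = 36
6^4 = (6^2)^2 = 36^2 = 1296
6^8 = (6^4)^2 = 1296^2 = 1679616
6^16 = (6^8)^2 = 1679616^2 = 2821109907456
6^17 = 6 * 6^16 = 6 * 2821109907456 = 16926659444736
6^34 = (6^17)^2 = 16926659444736^2 = 286511799958070431838109696
6^35 = 6 * 6^34 = 6 * 286511799958070431838109696 = 1719070799748422591028658176

Result: 1719070799748422591028658176
Multiplications needed: 7 (7 lines after 6^1)

6^35 = 1719070799748422591028658176. Using exponentiation by squaring, this requires 7 multiplications. The key idea: if the exponent is even, square the half-power; if odd, multiply by the base once.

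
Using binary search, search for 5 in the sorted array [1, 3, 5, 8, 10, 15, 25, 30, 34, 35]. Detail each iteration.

Binary search for 5 in [1, 3, 5, 8, 10, 15, 25, 30, 34, 35]:

lo=0, hi=9, mid=4, arr[mid]=10 -> 10 > 5, search left half
lo=0, hi=3, mid=1, arr[mid]=3 -> 3 < 5, search right half
lo=2, hi=3, mid=2, arr[mid]=5 -> Found target at index 2!

Binary search finds 5 at index 2 after 3 comparisons. The search repeatedly halves the search space by comparing with the middle element.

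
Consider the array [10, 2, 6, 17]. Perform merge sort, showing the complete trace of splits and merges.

Merge sort trace:

Split: [10, 2, 6, 17] -> [10, 2] and [6, 17]
  Split: [10, 2] -> [10] and [2]
  Merge: [10] + [2] -> [2, 10]
  Split: [6, 17] -> [6] and [17]
  Merge: [6] + [17] -> [6, 17]
Merge: [2, 10] + [6, 17] -> [2, 6, 10, 17]

Final sorted array: [2, 6, 10, 17]

The merge sort proceeds by recursively splitting the array and merging sorted halves.
After all merges, the sorted array is [2, 6, 10, 17].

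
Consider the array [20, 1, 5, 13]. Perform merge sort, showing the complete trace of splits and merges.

Merge sort trace:

Split: [20, 1, 5, 13] -> [20, 1] and [5, 13]
  Split: [20, 1] -> [20] and [1]
  Merge: [20] + [1] -> [1, 20]
  Split: [5, 13] -> [5] and [13]
  Merge: [5] + [13] -> [5, 13]
Merge: [1, 20] + [5, 13] -> [1, 5, 13, 20]

Final sorted array: [1, 5, 13, 20]

The merge sort proceeds by recursively splitting the array and merging sorted halves.
After all merges, the sorted array is [1, 5, 13, 20].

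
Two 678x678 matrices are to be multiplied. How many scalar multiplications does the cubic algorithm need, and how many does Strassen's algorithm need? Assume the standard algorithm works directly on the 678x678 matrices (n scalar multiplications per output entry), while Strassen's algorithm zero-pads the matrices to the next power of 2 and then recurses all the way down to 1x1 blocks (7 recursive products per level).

Matrix multiplication for 678x678 matrices:

Strassen's algorithm requires power-of-2 dimensions. Pad 678x678 to 1024x1024 (next power of 2).

Standard algorithm: 678^3 = 311665752 multiplications
Strassen's algorithm: 7^(log2(1024)) = 7^10 = 282475249 multiplications
Savings: 311665752 - 282475249 = 29190503 multiplications

Standard: 311665752 multiplications (678^3). Strassen: 282475249 multiplications (7^10, after padding to 1024x1024). Strassen reduces 8 recursive multiplications to 7 at each level.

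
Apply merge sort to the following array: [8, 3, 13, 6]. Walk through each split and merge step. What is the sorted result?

Merge sort trace:

Split: [8, 3, 13, 6] -> [8, 3] and [13, 6]
  Split: [8, 3] -> [8] and [3]
  Merge: [8] + [3] -> [3, 8]
  Split: [13, 6] -> [13] and [6]
  Merge: [13] + [6] -> [6, 13]
Merge: [3, 8] + [6, 13] -> [3, 6, 8, 13]

Final sorted array: [3, 6, 8, 13]

The merge sort proceeds by recursively splitting the array and merging sorted halves.
After all merges, the sorted array is [3, 6, 8, 13].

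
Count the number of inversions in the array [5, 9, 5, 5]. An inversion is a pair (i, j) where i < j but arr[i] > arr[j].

Finding inversions in [5, 9, 5, 5]:

(1, 2): arr[1]=9 > arr[2]=5
(1, 3): arr[1]=9 > arr[3]=5

Total inversions: 2

The array has 2 inversion(s): (1,2), (1,3). Each pair (i,j) satisfies i < j and arr[i] > arr[j].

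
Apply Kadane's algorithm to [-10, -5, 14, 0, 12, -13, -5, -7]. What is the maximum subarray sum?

Using Kadane's algorithm on [-10, -5, 14, 0, 12, -13, -5, -7]:

Scanning through the array:
Position 1 (value -5): max_ending_here = -5, max_so_far = -5
Position 2 (value 14): max_ending_here = 14, max_so_far = 14
Position 3 (value 0): max_ending_here = 14, max_so_far = 14
Position 4 (value 12): max_ending_here = 26, max_so_far = 26
Position 5 (value -13): max_ending_here = 13, max_so_far = 26
Position 6 (value -5): max_ending_here = 8, max_so_far = 26
Position 7 (value -7): max_ending_here = 1, max_so_far = 26

Maximum subarray: [14, 0, 12]
Maximum sum: 26

The maximum subarray is [14, 0, 12] with sum 26. This subarray runs from index 2 to index 4.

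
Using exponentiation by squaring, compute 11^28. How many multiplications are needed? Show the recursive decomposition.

Computing 11^28 by squaring (build up from 11^1; each line after the first costs one multiplication):

11^1 = 11
11^2 = (11^1)^2 = 11^2 = 121
11^3 = 11 * 11^2 = 11 * 121 = 1331
11^6 = (11^3)^2 = 1331^2 = 1771561
11^7 = 11 * 11^6 = 11 * 1771561 = 19487171
11^14 = (11^7)^2 = 19487171^2 = 379749833583241
11^28 = (11^14)^2 = 379749833583241^2 = 144209936106499234037676064081

Result: 144209936106499234037676064081
Multiplications needed: 6 (6 lines after 11^1)

11^28 = 144209936106499234037676064081. Using exponentiation by squaring, this requires 6 multiplications. The key idea: if the exponent is even, square the half-power; if odd, multiply by the base once.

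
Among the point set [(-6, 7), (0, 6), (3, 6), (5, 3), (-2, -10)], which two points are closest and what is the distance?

Computing all pairwise distances among 5 points:

d((-6, 7), (0, 6)) = 6.0828
d((-6, 7), (3, 6)) = 9.0554
d((-6, 7), (5, 3)) = 11.7047
d((-6, 7), (-2, -10)) = 17.4642
d((0, 6), (3, 6)) = 3.0 <-- minimum
d((0, 6), (5, 3)) = 5.831
d((0, 6), (-2, -10)) = 16.1245
d((3, 6), (5, 3)) = 3.6056
d((3, 6), (-2, -10)) = 16.7631
d((5, 3), (-2, -10)) = 14.7648

Closest pair: (0, 6) and (3, 6) with distance 3.0

The closest pair is (0, 6) and (3, 6) with Euclidean distance 3.0. For 5 points, brute-force pairwise comparison is shown above. For large n, the divide-and-conquer algorithm (sort by x, recurse on halves, check the dividing strip) achieves O(n log n).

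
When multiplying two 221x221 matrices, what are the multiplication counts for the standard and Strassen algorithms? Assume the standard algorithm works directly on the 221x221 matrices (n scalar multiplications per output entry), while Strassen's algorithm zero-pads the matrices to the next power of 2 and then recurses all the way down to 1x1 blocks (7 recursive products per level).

Matrix multiplication for 221x221 matrices:

Strassen's algorithm requires power-of-2 dimensions. Pad 221x221 to 256x256 (next power of 2).

Standard algorithm: 221^3 = 10793861 multiplications
Strassen's algorithm: 7^(log2(256)) = 7^8 = 5764801 multiplications
Savings: 10793861 - 5764801 = 5029060 multiplications

Standard: 10793861 multiplications (221^3). Strassen: 5764801 multiplications (7^8, after padding to 256x256). Strassen reduces 8 recursive multiplications to 7 at each level.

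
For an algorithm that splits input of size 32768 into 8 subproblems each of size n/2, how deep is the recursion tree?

For divide and conquer with division factor 2:

Problem sizes at each level:
Level 0: 32768
Level 1: 16384
Level 2: 8192
Level 3: 4096
Level 4: 2048
Level 5: 1024
Level 6: 512
Level 7: 256
Level 8: 128
Level 9: 64
Level 10: 32
Level 11: 16
Level 12: 8
Level 13: 4
Level 14: 2
Level 15: 1

The root is level 0 and the size-1 base case is level 15 (the tree spans levels 0 through 15, i.e. 16 levels counting the root), so the depth is the number of divisions: log_2(32768) = 15

The recursion tree depth is log_2(32768) = 15. At each level, the problem size is divided by 2, so it takes 15 divisions to reduce to a base case of size 1. The algorithm makes 8 recursive calls at each level.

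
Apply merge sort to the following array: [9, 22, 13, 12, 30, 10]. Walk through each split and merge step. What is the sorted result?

Merge sort trace:

Split: [9, 22, 13, 12, 30, 10] -> [9, 22, 13] and [12, 30, 10]
  Split: [9, 22, 13] -> [9] and [22, 13]
    Split: [22, 13] -> [22] and [13]
    Merge: [22] + [13] -> [13, 22]
  Merge: [9] + [13, 22] -> [9, 13, 22]
  Split: [12, 30, 10] -> [12] and [30, 10]
    Split: [30, 10] -> [30] and [10]
    Merge: [30] + [10] -> [10, 30]
  Merge: [12] + [10, 30] -> [10, 12, 30]
Merge: [9, 13, 22] + [10, 12, 30] -> [9, 10, 12, 13, 22, 30]

Final sorted array: [9, 10, 12, 13, 22, 30]

The merge sort proceeds by recursively splitting the array and merging sorted halves.
After all merges, the sorted array is [9, 10, 12, 13, 22, 30].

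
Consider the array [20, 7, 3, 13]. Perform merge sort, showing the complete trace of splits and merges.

Merge sort trace:

Split: [20, 7, 3, 13] -> [20, 7] and [3, 13]
  Split: [20, 7] -> [20] and [7]
  Merge: [20] + [7] -> [7, 20]
  Split: [3, 13] -> [3] and [13]
  Merge: [3] + [13] -> [3, 13]
Merge: [7, 20] + [3, 13] -> [3, 7, 13, 20]

Final sorted array: [3, 7, 13, 20]

The merge sort proceeds by recursively splitting the array and merging sorted halves.
After all merges, the sorted array is [3, 7, 13, 20].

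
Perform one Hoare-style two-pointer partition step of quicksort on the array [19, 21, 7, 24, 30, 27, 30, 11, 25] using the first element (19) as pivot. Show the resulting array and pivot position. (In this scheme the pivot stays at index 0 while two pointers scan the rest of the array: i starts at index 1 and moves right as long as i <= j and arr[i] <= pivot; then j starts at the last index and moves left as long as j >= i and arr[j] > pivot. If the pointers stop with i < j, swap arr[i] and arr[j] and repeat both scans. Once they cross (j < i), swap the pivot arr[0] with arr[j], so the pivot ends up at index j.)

Hoare-style two-pointer partition with pivot = 19:

Initial array: [19, 21, 7, 24, 30, 27, 30, 11, 25]

Pointers start at i = 1, j = 8.
i stops at index 1 (arr[1]=21 > 19), j stops at index 7 (arr[7]=11 <= 19): swap arr[1] and arr[7], array becomes [19, 11, 7, 24, 30, 27, 30, 21, 25]
i ends at 3, j ends at 2: the pointers have crossed (j < i), so scanning stops.

Swap pivot arr[0] with arr[2] to place pivot at position 2: [7, 11, 19, 24, 30, 27, 30, 21, 25]
Pivot position: 2

After partitioning with pivot 19, the array becomes [7, 11, 19, 24, 30, 27, 30, 21, 25]. The pivot is placed at index 2. All elements to the left of the pivot are <= 19, and all elements to the right are > 19.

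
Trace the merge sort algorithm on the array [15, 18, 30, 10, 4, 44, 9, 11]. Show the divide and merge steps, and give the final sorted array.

Merge sort trace:

Split: [15, 18, 30, 10, 4, 44, 9, 11] -> [15, 18, 30, 10] and [4, 44, 9, 11]
  Split: [15, 18, 30, 10] -> [15, 18] and [30, 10]
    Split: [15, 18] -> [15] and [18]
    Merge: [15] + [18] -> [15, 18]
    Split: [30, 10] -> [30] and [10]
    Merge: [30] + [10] -> [10, 30]
  Merge: [15, 18] + [10, 30] -> [10, 15, 18, 30]
  Split: [4, 44, 9, 11] -> [4, 44] and [9, 11]
    Split: [4, 44] -> [4] and [44]
    Merge: [4] + [44] -> [4, 44]
    Split: [9, 11] -> [9] and [11]
    Merge: [9] + [11] -> [9, 11]
  Merge: [4, 44] + [9, 11] -> [4, 9, 11, 44]
Merge: [10, 15, 18, 30] + [4, 9, 11, 44] -> [4, 9, 10, 11, 15, 18, 30, 44]

Final sorted array: [4, 9, 10, 11, 15, 18, 30, 44]

The merge sort proceeds by recursively splitting the array and merging sorted halves.
After all merges, the sorted array is [4, 9, 10, 11, 15, 18, 30, 44].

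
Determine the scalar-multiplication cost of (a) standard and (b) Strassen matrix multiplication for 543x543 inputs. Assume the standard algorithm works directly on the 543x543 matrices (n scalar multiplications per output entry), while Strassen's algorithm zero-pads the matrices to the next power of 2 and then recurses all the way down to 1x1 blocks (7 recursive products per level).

Matrix multiplication for 543x543 matrices:

Strassen's algorithm requires power-of-2 dimensions. Pad 543x543 to 1024x1024 (next power of 2).

Standard algorithm: 543^3 = 160103007 multiplications
Strassen's algorithm: 7^(log2(1024)) = 7^10 = 282475249 multiplications
Difference: 160103007 - 282475249 = -122372242 (Strassen uses MORE here due to padding overhead — for small or just-over-power-of-2 n, padding can outweigh the per-level savings)

Standard: 160103007 multiplications (543^3). Strassen: 282475249 multiplications (7^10, after padding to 1024x1024). Strassen reduces 8 recursive multiplications to 7 at each level.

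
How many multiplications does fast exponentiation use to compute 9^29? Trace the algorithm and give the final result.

Computing 9^29 by squaring (build up from 9^1; each line after the first costs one multiplication):

9^1 = 9
9^2 = (9^1)^2 = 9^2 = 81
9^3 = 9 * 9^2 = 9 * 81 = 729
9^6 = (9^3)^2 = 729^2 = 531441
9^7 = 9 * 9^6 = 9 * 531441 = 4782969
9^14 = (9^7)^2 = 4782969^2 = 22876792454961
9^28 = (9^14)^2 = 22876792454961^2 = 523347633027360537213511521
9^29 = 9 * 9^28 = 9 * 523347633027360537213511521 = 4710128697246244834921603689

Result: 4710128697246244834921603689
Multiplications needed: 7 (7 lines after 9^1)

9^29 = 4710128697246244834921603689. Using exponentiation by squaring, this requires 7 multiplications. The key idea: if the exponent is even, square the half-power; if odd, multiply by the base once.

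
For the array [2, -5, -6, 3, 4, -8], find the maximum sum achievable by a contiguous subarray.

Using Kadane's algorithm on [2, -5, -6, 3, 4, -8]:

Scanning through the array:
Position 1 (value -5): max_ending_here = -3, max_so_far = 2
Position 2 (value -6): max_ending_here = -6, max_so_far = 2
Position 3 (value 3): max_ending_here = 3, max_so_far = 3
Position 4 (value 4): max_ending_here = 7, max_so_far = 7
Position 5 (value -8): max_ending_here = -1, max_so_far = 7

Maximum subarray: [3, 4]
Maximum sum: 7

The maximum subarray is [3, 4] with sum 7. This subarray runs from index 3 to index 4.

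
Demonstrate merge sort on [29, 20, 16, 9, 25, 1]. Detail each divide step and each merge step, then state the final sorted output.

Merge sort trace:

Split: [29, 20, 16, 9, 25, 1] -> [29, 20, 16] and [9, 25, 1]
  Split: [29, 20, 16] -> [29] and [20, 16]
    Split: [20, 16] -> [20] and [16]
    Merge: [20] + [16] -> [16, 20]
  Merge: [29] + [16, 20] -> [16, 20, 29]
  Split: [9, 25, 1] -> [9] and [25, 1]
    Split: [25, 1] -> [25] and [1]
    Merge: [25] + [1] -> [1, 25]
  Merge: [9] + [1, 25] -> [1, 9, 25]
Merge: [16, 20, 29] + [1, 9, 25] -> [1, 9, 16, 20, 25, 29]

Final sorted array: [1, 9, 16, 20, 25, 29]

The merge sort proceeds by recursively splitting the array and merging sorted halves.
After all merges, the sorted array is [1, 9, 16, 20, 25, 29].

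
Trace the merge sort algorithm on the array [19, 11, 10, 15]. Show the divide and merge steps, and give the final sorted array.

Merge sort trace:

Split: [19, 11, 10, 15] -> [19, 11] and [10, 15]
  Split: [19, 11] -> [19] and [11]
  Merge: [19] + [11] -> [11, 19]
  Split: [10, 15] -> [10] and [15]
  Merge: [10] + [15] -> [10, 15]
Merge: [11, 19] + [10, 15] -> [10, 11, 15, 19]

Final sorted array: [10, 11, 15, 19]

The merge sort proceeds by recursively splitting the array and merging sorted halves.
After all merges, the sorted array is [10, 11, 15, 19].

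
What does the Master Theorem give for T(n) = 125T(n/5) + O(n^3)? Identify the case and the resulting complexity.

Master Theorem for T(n) = 125T(n/5) + O(n^3):

a = 125, b = 5, c = 3
log_b(a) = log_5(125) = 3.0000

Case 2: c = 3 = log_5(125) = 3.0000
T(n) = O(n^3 log n) = O(n^3 log n)

For T(n) = 125T(n/5) + O(n^3): log_5(125) = 3.0000. This is Case 2 of the Master Theorem (c = log_b(a), equal work at all levels), giving O(n^3 log n).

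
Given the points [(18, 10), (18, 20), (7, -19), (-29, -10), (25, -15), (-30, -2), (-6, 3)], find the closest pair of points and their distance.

Computing all pairwise distances among 7 points:

d((18, 10), (18, 20)) = 10.0
d((18, 10), (7, -19)) = 31.0161
d((18, 10), (-29, -10)) = 51.0784
d((18, 10), (25, -15)) = 25.9615
d((18, 10), (-30, -2)) = 49.4773
d((18, 10), (-6, 3)) = 25.0
d((18, 20), (7, -19)) = 40.5216
d((18, 20), (-29, -10)) = 55.7584
d((18, 20), (25, -15)) = 35.6931
d((18, 20), (-30, -2)) = 52.8015
d((18, 20), (-6, 3)) = 29.4109
d((7, -19), (-29, -10)) = 37.108
d((7, -19), (25, -15)) = 18.4391
d((7, -19), (-30, -2)) = 40.7185
d((7, -19), (-6, 3)) = 25.5539
d((-29, -10), (25, -15)) = 54.231
d((-29, -10), (-30, -2)) = 8.0623 <-- minimum
d((-29, -10), (-6, 3)) = 26.4197
d((25, -15), (-30, -2)) = 56.5155
d((25, -15), (-6, 3)) = 35.8469
d((-30, -2), (-6, 3)) = 24.5153

Closest pair: (-29, -10) and (-30, -2) with distance 8.0623

The closest pair is (-29, -10) and (-30, -2) with Euclidean distance 8.0623. For 7 points, brute-force pairwise comparison is shown above. For large n, the divide-and-conquer algorithm (sort by x, recurse on halves, check the dividing strip) achieves O(n log n).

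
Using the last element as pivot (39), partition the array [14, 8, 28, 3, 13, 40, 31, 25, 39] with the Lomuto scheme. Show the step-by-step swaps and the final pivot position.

Lomuto partition with pivot = 39:

Initial array: [14, 8, 28, 3, 13, 40, 31, 25, 39]

arr[0]=14 <= 39: swap with position 0, array becomes [14, 8, 28, 3, 13, 40, 31, 25, 39]
arr[1]=8 <= 39: swap with position 1, array becomes [14, 8, 28, 3, 13, 40, 31, 25, 39]
arr[2]=28 <= 39: swap with position 2, array becomes [14, 8, 28, 3, 13, 40, 31, 25, 39]
arr[3]=3 <= 39: swap with position 3, array becomes [14, 8, 28, 3, 13, 40, 31, 25, 39]
arr[4]=13 <= 39: swap with position 4, array becomes [14, 8, 28, 3, 13, 40, 31, 25, 39]
arr[5]=40 > 39: no swap
arr[6]=31 <= 39: swap with position 5, array becomes [14, 8, 28, 3, 13, 31, 40, 25, 39]
arr[7]=25 <= 39: swap with position 6, array becomes [14, 8, 28, 3, 13, 31, 25, 40, 39]

Place pivot at position 7: [14, 8, 28, 3, 13, 31, 25, 39, 40]
Pivot position: 7

After partitioning with pivot 39, the array becomes [14, 8, 28, 3, 13, 31, 25, 39, 40]. The pivot is placed at index 7. All elements to the left of the pivot are <= 39, and all elements to the right are > 39.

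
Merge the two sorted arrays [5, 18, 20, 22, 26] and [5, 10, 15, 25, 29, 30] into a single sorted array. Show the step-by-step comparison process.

Merging process:

Compare 5 vs 5: take 5 from left. Merged: [5]
Compare 18 vs 5: take 5 from right. Merged: [5, 5]
Compare 18 vs 10: take 10 from right. Merged: [5, 5, 10]
Compare 18 vs 15: take 15 from right. Merged: [5, 5, 10, 15]
Compare 18 vs 25: take 18 from left. Merged: [5, 5, 10, 15, 18]
Compare 20 vs 25: take 20 from left. Merged: [5, 5, 10, 15, 18, 20]
Compare 22 vs 25: take 22 from left. Merged: [5, 5, 10, 15, 18, 20, 22]
Compare 26 vs 25: take 25 from right. Merged: [5, 5, 10, 15, 18, 20, 22, 25]
Compare 26 vs 29: take 26 from left. Merged: [5, 5, 10, 15, 18, 20, 22, 25, 26]
Append remaining from right: [29, 30]. Merged: [5, 5, 10, 15, 18, 20, 22, 25, 26, 29, 30]

Final merged array: [5, 5, 10, 15, 18, 20, 22, 25, 26, 29, 30]
Total comparisons: 9

The merged array is [5, 5, 10, 15, 18, 20, 22, 25, 26, 29, 30], requiring 9 comparisons. The merge step runs in O(n) time where n is the total number of elements.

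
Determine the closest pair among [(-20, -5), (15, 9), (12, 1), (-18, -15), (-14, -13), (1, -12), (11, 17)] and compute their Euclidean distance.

Computing all pairwise distances among 7 points:

d((-20, -5), (15, 9)) = 37.6962
d((-20, -5), (12, 1)) = 32.5576
d((-20, -5), (-18, -15)) = 10.198
d((-20, -5), (-14, -13)) = 10.0
d((-20, -5), (1, -12)) = 22.1359
d((-20, -5), (11, 17)) = 38.0132
d((15, 9), (12, 1)) = 8.544
d((15, 9), (-18, -15)) = 40.8044
d((15, 9), (-14, -13)) = 36.4005
d((15, 9), (1, -12)) = 25.2389
d((15, 9), (11, 17)) = 8.9443
d((12, 1), (-18, -15)) = 34.0
d((12, 1), (-14, -13)) = 29.5296
d((12, 1), (1, -12)) = 17.0294
d((12, 1), (11, 17)) = 16.0312
d((-18, -15), (-14, -13)) = 4.4721 <-- minimum
d((-18, -15), (1, -12)) = 19.2354
d((-18, -15), (11, 17)) = 43.1856
d((-14, -13), (1, -12)) = 15.0333
d((-14, -13), (11, 17)) = 39.0512
d((1, -12), (11, 17)) = 30.6757

Closest pair: (-18, -15) and (-14, -13) with distance 4.4721

The closest pair is (-18, -15) and (-14, -13) with Euclidean distance 4.4721. For 7 points, brute-force pairwise comparison is shown above. For large n, the divide-and-conquer algorithm (sort by x, recurse on halves, check the dividing strip) achieves O(n log n).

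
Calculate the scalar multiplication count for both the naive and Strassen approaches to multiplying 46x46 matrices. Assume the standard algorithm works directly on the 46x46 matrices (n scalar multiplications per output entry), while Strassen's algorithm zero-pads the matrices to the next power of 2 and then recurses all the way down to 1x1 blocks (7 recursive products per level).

Matrix multiplication for 46x46 matrices:

Strassen's algorithm requires power-of-2 dimensions. Pad 46x46 to 64x64 (next power of 2).

Standard algorithm: 46^3 = 97336 multiplications
Strassen's algorithm: 7^(log2(64)) = 7^6 = 117649 multiplications
Difference: 97336 - 117649 = -20313 (Strassen uses MORE here due to padding overhead — for small or just-over-power-of-2 n, padding can outweigh the per-level savings)

Standard: 97336 multiplications (46^3). Strassen: 117649 multiplications (7^6, after padding to 64x64). Strassen reduces 8 recursive multiplications to 7 at each level.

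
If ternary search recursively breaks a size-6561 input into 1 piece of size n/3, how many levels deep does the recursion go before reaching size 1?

For divide and conquer with division factor 3:

Problem sizes at each level:
Level 0: 6561
Level 1: 2187
Level 2: 729
Level 3: 243
Level 4: 81
Level 5: 27
Level 6: 9
Level 7: 3
Level 8: 1

The root is level 0 and the size-1 base case is level 8 (the tree spans levels 0 through 8, i.e. 9 levels counting the root), so the depth is the number of divisions: log_3(6561) = 8

The recursion tree depth is log_3(6561) = 8. At each level, the problem size is divided by 3, so it takes 8 divisions to reduce to a base case of size 1. The algorithm makes 1 recursive call at each level.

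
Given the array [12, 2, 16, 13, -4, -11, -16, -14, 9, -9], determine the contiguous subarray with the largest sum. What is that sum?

Using Kadane's algorithm on [12, 2, 16, 13, -4, -11, -16, -14, 9, -9]:

Scanning through the array:
Position 1 (value 2): max_ending_here = 14, max_so_far = 14
Position 2 (value 16): max_ending_here = 30, max_so_far = 30
Position 3 (value 13): max_ending_here = 43, max_so_far = 43
Position 4 (value -4): max_ending_here = 39, max_so_far = 43
Position 5 (value -11): max_ending_here = 28, max_so_far = 43
Position 6 (value -16): max_ending_here = 12, max_so_far = 43
Position 7 (value -14): max_ending_here = -2, max_so_far = 43
Position 8 (value 9): max_ending_here = 9, max_so_far = 43
Position 9 (value -9): max_ending_here = 0, max_so_far = 43

Maximum subarray: [12, 2, 16, 13]
Maximum sum: 43

The maximum subarray is [12, 2, 16, 13] with sum 43. This subarray runs from index 0 to index 3.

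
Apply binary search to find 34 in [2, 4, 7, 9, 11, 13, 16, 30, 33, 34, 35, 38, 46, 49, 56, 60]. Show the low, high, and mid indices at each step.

Binary search for 34 in [2, 4, 7, 9, 11, 13, 16, 30, 33, 34, 35, 38, 46, 49, 56, 60]:

lo=0, hi=15, mid=7, arr[mid]=30 -> 30 < 34, search right half
lo=8, hi=15, mid=11, arr[mid]=38 -> 38 > 34, search left half
lo=8, hi=10, mid=9, arr[mid]=34 -> Found target at index 9!

Binary search finds 34 at index 9 after 3 comparisons. The search repeatedly halves the search space by comparing with the middle element.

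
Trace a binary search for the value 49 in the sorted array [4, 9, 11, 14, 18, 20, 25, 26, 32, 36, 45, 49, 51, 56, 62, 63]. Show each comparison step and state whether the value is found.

Binary search for 49 in [4, 9, 11, 14, 18, 20, 25, 26, 32, 36, 45, 49, 51, 56, 62, 63]:

lo=0, hi=15, mid=7, arr[mid]=26 -> 26 < 49, search right half
lo=8, hi=15, mid=11, arr[mid]=49 -> Found target at index 11!

Binary search finds 49 at index 11 after 2 comparisons. The search repeatedly halves the search space by comparing with the middle element.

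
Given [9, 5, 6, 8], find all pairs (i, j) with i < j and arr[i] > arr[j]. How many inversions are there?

Finding inversions in [9, 5, 6, 8]:

(0, 1): arr[0]=9 > arr[1]=5
(0, 2): arr[0]=9 > arr[2]=6
(0, 3): arr[0]=9 > arr[3]=8

Total inversions: 3

The array has 3 inversion(s): (0,1), (0,2), (0,3). Each pair (i,j) satisfies i < j and arr[i] > arr[j].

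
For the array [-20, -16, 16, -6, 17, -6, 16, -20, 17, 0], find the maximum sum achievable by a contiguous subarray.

Using Kadane's algorithm on [-20, -16, 16, -6, 17, -6, 16, -20, 17, 0]:

Scanning through the array:
Position 1 (value -16): max_ending_here = -16, max_so_far = -16
Position 2 (value 16): max_ending_here = 16, max_so_far = 16
Position 3 (value -6): max_ending_here = 10, max_so_far = 16
Position 4 (value 17): max_ending_here = 27, max_so_far = 27
Position 5 (value -6): max_ending_here = 21, max_so_far = 27
Position 6 (value 16): max_ending_here = 37, max_so_far = 37
Position 7 (value -20): max_ending_here = 17, max_so_far = 37
Position 8 (value 17): max_ending_here = 34, max_so_far = 37
Position 9 (value 0): max_ending_here = 34, max_so_far = 37

Maximum subarray: [16, -6, 17, -6, 16]
Maximum sum: 37

The maximum subarray is [16, -6, 17, -6, 16] with sum 37. This subarray runs from index 2 to index 6.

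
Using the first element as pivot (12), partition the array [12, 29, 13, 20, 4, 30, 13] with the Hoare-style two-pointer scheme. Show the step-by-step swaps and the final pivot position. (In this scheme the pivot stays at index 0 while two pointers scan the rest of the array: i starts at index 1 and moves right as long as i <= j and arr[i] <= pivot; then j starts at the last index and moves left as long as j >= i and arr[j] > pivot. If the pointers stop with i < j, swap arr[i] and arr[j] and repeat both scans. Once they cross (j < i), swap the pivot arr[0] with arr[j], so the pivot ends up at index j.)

Hoare-style two-pointer partition with pivot = 12:

Initial array: [12, 29, 13, 20, 4, 30, 13]

Pointers start at i = 1, j = 6.
i stops at index 1 (arr[1]=29 > 12), j stops at index 4 (arr[4]=4 <= 12): swap arr[1] and arr[4], array becomes [12, 4, 13, 20, 29, 30, 13]
i ends at 2, j ends at 1: the pointers have crossed (j < i), so scanning stops.

Swap pivot arr[0] with arr[1] to place pivot at position 1: [4, 12, 13, 20, 29, 30, 13]
Pivot position: 1

After partitioning with pivot 12, the array becomes [4, 12, 13, 20, 29, 30, 13]. The pivot is placed at index 1. All elements to the left of the pivot are <= 12, and all elements to the right are > 12.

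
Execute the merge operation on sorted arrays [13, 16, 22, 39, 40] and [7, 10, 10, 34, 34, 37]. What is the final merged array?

Merging process:

Compare 13 vs 7: take 7 from right. Merged: [7]
Compare 13 vs 10: take 10 from right. Merged: [7, 10]
Compare 13 vs 10: take 10 from right. Merged: [7, 10, 10]
Compare 13 vs 34: take 13 from left. Merged: [7, 10, 10, 13]
Compare 16 vs 34: take 16 from left. Merged: [7, 10, 10, 13, 16]
Compare 22 vs 34: take 22 from left. Merged: [7, 10, 10, 13, 16, 22]
Compare 39 vs 34: take 34 from right. Merged: [7, 10, 10, 13, 16, 22, 34]
Compare 39 vs 34: take 34 from right. Merged: [7, 10, 10, 13, 16, 22, 34, 34]
Compare 39 vs 37: take 37 from right. Merged: [7, 10, 10, 13, 16, 22, 34, 34, 37]
Append remaining from left: [39, 40]. Merged: [7, 10, 10, 13, 16, 22, 34, 34, 37, 39, 40]

Final merged array: [7, 10, 10, 13, 16, 22, 34, 34, 37, 39, 40]
Total comparisons: 9

The merged array is [7, 10, 10, 13, 16, 22, 34, 34, 37, 39, 40], requiring 9 comparisons. The merge step runs in O(n) time where n is the total number of elements.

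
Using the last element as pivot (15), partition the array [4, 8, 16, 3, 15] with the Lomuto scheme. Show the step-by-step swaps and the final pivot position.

Lomuto partition with pivot = 15:

Initial array: [4, 8, 16, 3, 15]

arr[0]=4 <= 15: swap with position 0, array becomes [4, 8, 16, 3, 15]
arr[1]=8 <= 15: swap with position 1, array becomes [4, 8, 16, 3, 15]
arr[2]=16 > 15: no swap
arr[3]=3 <= 15: swap with position 2, array becomes [4, 8, 3, 16, 15]

Place pivot at position 3: [4, 8, 3, 15, 16]
Pivot position: 3

After partitioning with pivot 15, the array becomes [4, 8, 3, 15, 16]. The pivot is placed at index 3. All elements to the left of the pivot are <= 15, and all elements to the right are > 15.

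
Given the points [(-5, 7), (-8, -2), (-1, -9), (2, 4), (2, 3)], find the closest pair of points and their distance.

Computing all pairwise distances among 5 points:

d((-5, 7), (-8, -2)) = 9.4868
d((-5, 7), (-1, -9)) = 16.4924
d((-5, 7), (2, 4)) = 7.6158
d((-5, 7), (2, 3)) = 8.0623
d((-8, -2), (-1, -9)) = 9.8995
d((-8, -2), (2, 4)) = 11.6619
d((-8, -2), (2, 3)) = 11.1803
d((-1, -9), (2, 4)) = 13.3417
d((-1, -9), (2, 3)) = 12.3693
d((2, 4), (2, 3)) = 1.0 <-- minimum

Closest pair: (2, 4) and (2, 3) with distance 1.0

The closest pair is (2, 4) and (2, 3) with Euclidean distance 1.0. For 5 points, brute-force pairwise comparison is shown above. For large n, the divide-and-conquer algorithm (sort by x, recurse on halves, check the dividing strip) achieves O(n log n).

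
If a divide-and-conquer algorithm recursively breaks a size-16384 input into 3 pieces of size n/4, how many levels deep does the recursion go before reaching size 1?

For divide and conquer with division factor 4:

Problem sizes at each level:
Level 0: 16384
Level 1: 4096
Level 2: 1024
Level 3: 256
Level 4: 64
Level 5: 16
Level 6: 4
Level 7: 1

The root is level 0 and the size-1 base case is level 7 (the tree spans levels 0 through 7, i.e. 8 levels counting the root), so the depth is the number of divisions: log_4(16384) = 7

The recursion tree depth is log_4(16384) = 7. At each level, the problem size is divided by 4, so it takes 7 divisions to reduce to a base case of size 1. The algorithm makes 3 recursive calls at each level.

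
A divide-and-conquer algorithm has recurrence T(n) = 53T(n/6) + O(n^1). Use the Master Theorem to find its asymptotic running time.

Master Theorem for T(n) = 53T(n/6) + O(n^1):

a = 53, b = 6, c = 1
log_b(a) = log_6(53) = 2.2159

Case 1: c = 1 < log_6(53) = 2.2159
T(n) = O(n^(log_6 53))

For T(n) = 53T(n/6) + O(n^1): log_6(53) = 2.2159. This is Case 1 of the Master Theorem (c < log_b(a), work dominated by leaves), giving O(n^(log_6 53)).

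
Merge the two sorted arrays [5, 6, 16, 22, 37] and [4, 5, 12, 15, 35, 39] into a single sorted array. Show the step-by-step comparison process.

Merging process:

Compare 5 vs 4: take 4 from right. Merged: [4]
Compare 5 vs 5: take 5 from left. Merged: [4, 5]
Compare 6 vs 5: take 5 from right. Merged: [4, 5, 5]
Compare 6 vs 12: take 6 from left. Merged: [4, 5, 5, 6]
Compare 16 vs 12: take 12 from right. Merged: [4, 5, 5, 6, 12]
Compare 16 vs 15: take 15 from right. Merged: [4, 5, 5, 6, 12, 15]
Compare 16 vs 35: take 16 from left. Merged: [4, 5, 5, 6, 12, 15, 16]
Compare 22 vs 35: take 22 from left. Merged: [4, 5, 5, 6, 12, 15, 16, 22]
Compare 37 vs 35: take 35 from right. Merged: [4, 5, 5, 6, 12, 15, 16, 22, 35]
Compare 37 vs 39: take 37 from left. Merged: [4, 5, 5, 6, 12, 15, 16, 22, 35, 37]
Append remaining from right: [39]. Merged: [4, 5, 5, 6, 12, 15, 16, 22, 35, 37, 39]

Final merged array: [4, 5, 5, 6, 12, 15, 16, 22, 35, 37, 39]
Total comparisons: 10

The merged array is [4, 5, 5, 6, 12, 15, 16, 22, 35, 37, 39], requiring 10 comparisons. The merge step runs in O(n) time where n is the total number of elements.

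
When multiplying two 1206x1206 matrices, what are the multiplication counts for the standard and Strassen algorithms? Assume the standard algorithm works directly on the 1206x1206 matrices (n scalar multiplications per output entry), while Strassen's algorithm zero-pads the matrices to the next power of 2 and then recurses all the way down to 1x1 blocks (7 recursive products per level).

Matrix multiplication for 1206x1206 matrices:

Strassen's algorithm requires power-of-2 dimensions. Pad 1206x1206 to 2048x2048 (next power of 2).

Standard algorithm: 1206^3 = 1754049816 multiplications
Strassen's algorithm: 7^(log2(2048)) = 7^11 = 1977326743 multiplications
Difference: 1754049816 - 1977326743 = -223276927 (Strassen uses MORE here due to padding overhead — for small or just-over-power-of-2 n, padding can outweigh the per-level savings)

Standard: 1754049816 multiplications (1206^3). Strassen: 1977326743 multiplications (7^11, after padding to 2048x2048). Strassen reduces 8 recursive multiplications to 7 at each level.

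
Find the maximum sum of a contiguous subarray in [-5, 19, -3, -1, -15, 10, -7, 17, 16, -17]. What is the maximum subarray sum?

Using Kadane's algorithm on [-5, 19, -3, -1, -15, 10, -7, 17, 16, -17]:

Scanning through the array:
Position 1 (value 19): max_ending_here = 19, max_so_far = 19
Position 2 (value -3): max_ending_here = 16, max_so_far = 19
Position 3 (value -1): max_ending_here = 15, max_so_far = 19
Position 4 (value -15): max_ending_here = 0, max_so_far = 19
Position 5 (value 10): max_ending_here = 10, max_so_far = 19
Position 6 (value -7): max_ending_here = 3, max_so_far = 19
Position 7 (value 17): max_ending_here = 20, max_so_far = 20
Position 8 (value 16): max_ending_here = 36, max_so_far = 36
Position 9 (value -17): max_ending_here = 19, max_so_far = 36

Maximum subarray: [19, -3, -1, -15, 10, -7, 17, 16]
Maximum sum: 36

The maximum subarray is [19, -3, -1, -15, 10, -7, 17, 16] with sum 36. This subarray runs from index 1 to index 8.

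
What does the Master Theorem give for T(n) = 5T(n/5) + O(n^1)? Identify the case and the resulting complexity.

Master Theorem for T(n) = 5T(n/5) + O(n^1):

a = 5, b = 5, c = 1
log_b(a) = log_5(5) = 1.0000

Case 2: c = 1 = log_5(5) = 1.0000
T(n) = O(n^1 log n) = O(n log n)

For T(n) = 5T(n/5) + O(n^1): log_5(5) = 1.0000. This is Case 2 of the Master Theorem (c = log_b(a), equal work at all levels), giving O(n log n).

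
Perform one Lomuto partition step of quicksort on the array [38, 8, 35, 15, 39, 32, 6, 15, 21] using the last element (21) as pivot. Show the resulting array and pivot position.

Lomuto partition with pivot = 21:

Initial array: [38, 8, 35, 15, 39, 32, 6, 15, 21]

arr[0]=38 > 21: no swap
arr[1]=8 <= 21: swap with position 0, array becomes [8, 38, 35, 15, 39, 32, 6, 15, 21]
arr[2]=35 > 21: no swap
arr[3]=15 <= 21: swap with position 1, array becomes [8, 15, 35, 38, 39, 32, 6, 15, 21]
arr[4]=39 > 21: no swap
arr[5]=32 > 21: no swap
arr[6]=6 <= 21: swap with position 2, array becomes [8, 15, 6, 38, 39, 32, 35, 15, 21]
arr[7]=15 <= 21: swap with position 3, array becomes [8, 15, 6, 15, 39, 32, 35, 38, 21]

Place pivot at position 4: [8, 15, 6, 15, 21, 32, 35, 38, 39]
Pivot position: 4

After partitioning with pivot 21, the array becomes [8, 15, 6, 15, 21, 32, 35, 38, 39]. The pivot is placed at index 4. All elements to the left of the pivot are <= 21, and all elements to the right are > 21.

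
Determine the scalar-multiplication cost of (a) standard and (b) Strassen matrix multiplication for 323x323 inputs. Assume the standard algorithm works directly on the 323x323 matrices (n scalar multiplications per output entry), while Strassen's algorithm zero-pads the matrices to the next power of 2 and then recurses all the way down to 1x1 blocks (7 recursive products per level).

Matrix multiplication for 323x323 matrices:

Strassen's algorithm requires power-of-2 dimensions. Pad 323x323 to 512x512 (next power of 2).

Standard algorithm: 323^3 = 33698267 multiplications
Strassen's algorithm: 7^(log2(512)) = 7^9 = 40353607 multiplications
Difference: 33698267 - 40353607 = -6655340 (Strassen uses MORE here due to padding overhead — for small or just-over-power-of-2 n, padding can outweigh the per-level savings)

Standard: 33698267 multiplications (323^3). Strassen: 40353607 multiplications (7^9, after padding to 512x512). Strassen reduces 8 recursive multiplications to 7 at each level.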